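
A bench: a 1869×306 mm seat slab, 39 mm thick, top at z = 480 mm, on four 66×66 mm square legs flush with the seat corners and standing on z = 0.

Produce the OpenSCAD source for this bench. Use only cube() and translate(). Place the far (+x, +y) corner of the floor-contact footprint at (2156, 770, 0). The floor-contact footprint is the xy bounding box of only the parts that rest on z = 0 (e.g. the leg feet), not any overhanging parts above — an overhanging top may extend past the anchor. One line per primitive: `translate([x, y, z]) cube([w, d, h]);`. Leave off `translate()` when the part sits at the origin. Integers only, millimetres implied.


translate([287, 464, 441]) cube([1869, 306, 39]);
translate([287, 464, 0]) cube([66, 66, 441]);
translate([287, 704, 0]) cube([66, 66, 441]);
translate([2090, 464, 0]) cube([66, 66, 441]);
translate([2090, 704, 0]) cube([66, 66, 441]);


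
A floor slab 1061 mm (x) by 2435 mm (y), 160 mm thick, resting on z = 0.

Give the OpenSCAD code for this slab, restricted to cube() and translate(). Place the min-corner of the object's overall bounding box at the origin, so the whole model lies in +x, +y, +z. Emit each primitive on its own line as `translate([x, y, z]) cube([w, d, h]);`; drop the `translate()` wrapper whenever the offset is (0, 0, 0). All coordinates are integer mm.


cube([1061, 2435, 160]);


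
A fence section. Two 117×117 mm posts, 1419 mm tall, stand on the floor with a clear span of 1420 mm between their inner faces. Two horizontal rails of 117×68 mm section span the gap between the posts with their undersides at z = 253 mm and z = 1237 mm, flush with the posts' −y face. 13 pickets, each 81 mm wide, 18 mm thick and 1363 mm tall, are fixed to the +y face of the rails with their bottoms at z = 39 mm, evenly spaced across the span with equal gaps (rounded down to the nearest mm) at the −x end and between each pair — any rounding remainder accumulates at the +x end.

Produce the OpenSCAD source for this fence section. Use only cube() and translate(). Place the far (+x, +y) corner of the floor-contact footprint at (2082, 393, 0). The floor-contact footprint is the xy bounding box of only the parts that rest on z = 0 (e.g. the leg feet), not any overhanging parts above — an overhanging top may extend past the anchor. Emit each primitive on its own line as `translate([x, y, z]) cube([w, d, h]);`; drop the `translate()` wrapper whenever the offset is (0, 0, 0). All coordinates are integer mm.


translate([428, 276, 0]) cube([117, 117, 1419]);
translate([1965, 276, 0]) cube([117, 117, 1419]);
translate([545, 276, 253]) cube([1420, 117, 68]);
translate([545, 276, 1237]) cube([1420, 117, 68]);
translate([571, 393, 39]) cube([81, 18, 1363]);
translate([678, 393, 39]) cube([81, 18, 1363]);
translate([785, 393, 39]) cube([81, 18, 1363]);
translate([892, 393, 39]) cube([81, 18, 1363]);
translate([999, 393, 39]) cube([81, 18, 1363]);
translate([1106, 393, 39]) cube([81, 18, 1363]);
translate([1213, 393, 39]) cube([81, 18, 1363]);
translate([1320, 393, 39]) cube([81, 18, 1363]);
translate([1427, 393, 39]) cube([81, 18, 1363]);
translate([1534, 393, 39]) cube([81, 18, 1363]);
translate([1641, 393, 39]) cube([81, 18, 1363]);
translate([1748, 393, 39]) cube([81, 18, 1363]);
translate([1855, 393, 39]) cube([81, 18, 1363]);


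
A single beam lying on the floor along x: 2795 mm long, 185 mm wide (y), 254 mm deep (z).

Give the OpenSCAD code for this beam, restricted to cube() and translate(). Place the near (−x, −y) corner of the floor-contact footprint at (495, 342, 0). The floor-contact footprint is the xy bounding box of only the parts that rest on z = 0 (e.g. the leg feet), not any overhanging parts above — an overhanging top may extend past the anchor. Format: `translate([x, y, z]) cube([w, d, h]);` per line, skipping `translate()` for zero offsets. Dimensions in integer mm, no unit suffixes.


translate([495, 342, 0]) cube([2795, 185, 254]);


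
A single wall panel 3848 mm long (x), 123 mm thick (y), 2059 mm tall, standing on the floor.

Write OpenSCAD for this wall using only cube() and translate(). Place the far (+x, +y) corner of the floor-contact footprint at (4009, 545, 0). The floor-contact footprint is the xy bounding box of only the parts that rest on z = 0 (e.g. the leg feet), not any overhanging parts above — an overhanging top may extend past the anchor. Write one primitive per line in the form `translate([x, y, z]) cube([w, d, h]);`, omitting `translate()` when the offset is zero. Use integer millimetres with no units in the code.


translate([161, 422, 0]) cube([3848, 123, 2059]);


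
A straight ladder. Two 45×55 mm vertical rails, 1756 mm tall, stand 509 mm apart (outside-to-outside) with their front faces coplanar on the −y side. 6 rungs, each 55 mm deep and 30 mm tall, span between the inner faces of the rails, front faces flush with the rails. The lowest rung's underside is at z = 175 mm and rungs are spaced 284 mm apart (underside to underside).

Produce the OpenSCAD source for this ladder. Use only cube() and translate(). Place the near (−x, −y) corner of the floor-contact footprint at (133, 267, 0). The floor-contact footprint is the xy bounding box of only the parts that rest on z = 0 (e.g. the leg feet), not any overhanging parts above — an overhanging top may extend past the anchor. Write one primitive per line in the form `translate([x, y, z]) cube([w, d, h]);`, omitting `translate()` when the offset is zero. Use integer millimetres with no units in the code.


// rung span = 509 - 2*45 = 419
// rung[k] z = 175 + k*284
translate([133, 267, 0]) cube([45, 55, 1756]);
translate([597, 267, 0]) cube([45, 55, 1756]);
translate([178, 267, 175]) cube([419, 55, 30]);
translate([178, 267, 459]) cube([419, 55, 30]);
translate([178, 267, 743]) cube([419, 55, 30]);
translate([178, 267, 1027]) cube([419, 55, 30]);
translate([178, 267, 1311]) cube([419, 55, 30]);
translate([178, 267, 1595]) cube([419, 55, 30]);


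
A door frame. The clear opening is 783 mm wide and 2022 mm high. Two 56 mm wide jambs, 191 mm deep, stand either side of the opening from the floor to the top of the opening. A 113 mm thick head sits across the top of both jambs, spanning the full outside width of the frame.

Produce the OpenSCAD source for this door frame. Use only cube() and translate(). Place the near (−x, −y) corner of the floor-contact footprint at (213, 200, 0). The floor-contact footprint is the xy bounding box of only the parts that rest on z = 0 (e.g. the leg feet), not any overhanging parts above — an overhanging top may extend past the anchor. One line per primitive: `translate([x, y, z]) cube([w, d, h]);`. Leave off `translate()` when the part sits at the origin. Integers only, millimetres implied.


translate([213, 200, 0]) cube([56, 191, 2022]);
translate([1052, 200, 0]) cube([56, 191, 2022]);
translate([213, 200, 2022]) cube([895, 191, 113]);


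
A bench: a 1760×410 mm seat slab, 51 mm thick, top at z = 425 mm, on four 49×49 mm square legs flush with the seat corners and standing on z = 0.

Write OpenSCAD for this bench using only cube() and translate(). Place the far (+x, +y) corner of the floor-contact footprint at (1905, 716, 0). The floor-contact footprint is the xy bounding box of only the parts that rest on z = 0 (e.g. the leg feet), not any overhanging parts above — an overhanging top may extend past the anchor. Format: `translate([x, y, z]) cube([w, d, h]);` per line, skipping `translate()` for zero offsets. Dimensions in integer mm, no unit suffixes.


// leg_h = 425 − 51 = 374
translate([145, 306, 374]) cube([1760, 410, 51]);
translate([145, 306, 0]) cube([49, 49, 374]);
translate([145, 667, 0]) cube([49, 49, 374]);
translate([1856, 306, 0]) cube([49, 49, 374]);
translate([1856, 667, 0]) cube([49, 49, 374]);


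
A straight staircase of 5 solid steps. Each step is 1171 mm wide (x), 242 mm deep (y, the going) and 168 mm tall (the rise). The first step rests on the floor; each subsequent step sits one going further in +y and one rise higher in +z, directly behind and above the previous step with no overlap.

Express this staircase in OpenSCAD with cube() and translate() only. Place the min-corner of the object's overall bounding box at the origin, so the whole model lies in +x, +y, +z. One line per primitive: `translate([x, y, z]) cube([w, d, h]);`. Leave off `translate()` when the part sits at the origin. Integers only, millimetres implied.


cube([1171, 242, 168]);
translate([0, 242, 168]) cube([1171, 242, 168]);
translate([0, 484, 336]) cube([1171, 242, 168]);
translate([0, 726, 504]) cube([1171, 242, 168]);
translate([0, 968, 672]) cube([1171, 242, 168]);


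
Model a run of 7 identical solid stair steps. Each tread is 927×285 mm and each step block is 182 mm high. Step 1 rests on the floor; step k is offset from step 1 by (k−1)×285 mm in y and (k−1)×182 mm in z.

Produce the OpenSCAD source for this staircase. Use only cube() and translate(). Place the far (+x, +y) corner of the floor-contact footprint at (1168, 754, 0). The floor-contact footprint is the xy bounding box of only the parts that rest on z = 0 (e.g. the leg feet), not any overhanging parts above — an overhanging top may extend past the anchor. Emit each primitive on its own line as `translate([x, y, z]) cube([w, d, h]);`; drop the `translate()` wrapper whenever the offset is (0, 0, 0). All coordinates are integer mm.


translate([241, 469, 0]) cube([927, 285, 182]);
translate([241, 754, 182]) cube([927, 285, 182]);
translate([241, 1039, 364]) cube([927, 285, 182]);
translate([241, 1324, 546]) cube([927, 285, 182]);
translate([241, 1609, 728]) cube([927, 285, 182]);
translate([241, 1894, 910]) cube([927, 285, 182]);
translate([241, 2179, 1092]) cube([927, 285, 182]);


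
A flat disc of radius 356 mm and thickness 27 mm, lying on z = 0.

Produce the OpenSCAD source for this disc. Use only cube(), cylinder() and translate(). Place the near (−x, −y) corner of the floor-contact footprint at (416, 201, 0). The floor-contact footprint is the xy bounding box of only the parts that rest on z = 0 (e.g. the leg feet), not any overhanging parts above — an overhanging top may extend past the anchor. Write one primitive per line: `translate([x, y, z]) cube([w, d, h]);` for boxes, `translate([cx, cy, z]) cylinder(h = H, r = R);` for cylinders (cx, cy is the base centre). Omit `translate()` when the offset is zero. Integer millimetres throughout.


translate([772, 557, 0]) cylinder(h = 27, r = 356);


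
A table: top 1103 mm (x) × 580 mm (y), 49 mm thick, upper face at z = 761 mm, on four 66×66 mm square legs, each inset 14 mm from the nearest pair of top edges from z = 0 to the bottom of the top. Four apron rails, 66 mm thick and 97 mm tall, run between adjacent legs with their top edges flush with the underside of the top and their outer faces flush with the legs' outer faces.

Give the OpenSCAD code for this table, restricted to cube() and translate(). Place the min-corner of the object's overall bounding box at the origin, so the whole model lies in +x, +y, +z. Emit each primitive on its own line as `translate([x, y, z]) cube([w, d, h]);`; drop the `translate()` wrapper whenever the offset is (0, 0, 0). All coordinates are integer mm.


translate([0, 0, 712]) cube([1103, 580, 49]);
translate([14, 14, 0]) cube([66, 66, 712]);
translate([1023, 14, 0]) cube([66, 66, 712]);
translate([14, 500, 0]) cube([66, 66, 712]);
translate([1023, 500, 0]) cube([66, 66, 712]);
translate([80, 14, 615]) cube([943, 66, 97]);
translate([80, 500, 615]) cube([943, 66, 97]);
translate([14, 80, 615]) cube([66, 420, 97]);
translate([1023, 80, 615]) cube([66, 420, 97]);


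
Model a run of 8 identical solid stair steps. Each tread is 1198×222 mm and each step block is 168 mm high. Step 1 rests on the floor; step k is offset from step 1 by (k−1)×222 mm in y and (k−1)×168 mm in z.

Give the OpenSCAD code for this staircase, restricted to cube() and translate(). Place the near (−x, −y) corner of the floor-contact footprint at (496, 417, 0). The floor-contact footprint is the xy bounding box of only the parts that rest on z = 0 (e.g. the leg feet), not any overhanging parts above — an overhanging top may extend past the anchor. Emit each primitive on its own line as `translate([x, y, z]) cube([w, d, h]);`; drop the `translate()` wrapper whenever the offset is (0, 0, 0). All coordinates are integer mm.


translate([496, 417, 0]) cube([1198, 222, 168]);
translate([496, 639, 168]) cube([1198, 222, 168]);
translate([496, 861, 336]) cube([1198, 222, 168]);
translate([496, 1083, 504]) cube([1198, 222, 168]);
translate([496, 1305, 672]) cube([1198, 222, 168]);
translate([496, 1527, 840]) cube([1198, 222, 168]);
translate([496, 1749, 1008]) cube([1198, 222, 168]);
translate([496, 1971, 1176]) cube([1198, 222, 168]);


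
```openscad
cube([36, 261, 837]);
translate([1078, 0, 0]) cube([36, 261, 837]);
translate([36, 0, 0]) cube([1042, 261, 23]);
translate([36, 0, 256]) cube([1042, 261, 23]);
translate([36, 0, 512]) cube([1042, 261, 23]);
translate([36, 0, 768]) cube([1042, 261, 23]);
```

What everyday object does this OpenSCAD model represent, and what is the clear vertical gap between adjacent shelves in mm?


A bookshelf. The clear shelf gap is 233 mm.

Two tall side panels with 4 horizontal boards between them — a bookshelf. The first two shelf undersides are at z = 0 and z = 256; with shelf thickness 23, the clear gap is 256 − 0 − 23 = 233 mm.


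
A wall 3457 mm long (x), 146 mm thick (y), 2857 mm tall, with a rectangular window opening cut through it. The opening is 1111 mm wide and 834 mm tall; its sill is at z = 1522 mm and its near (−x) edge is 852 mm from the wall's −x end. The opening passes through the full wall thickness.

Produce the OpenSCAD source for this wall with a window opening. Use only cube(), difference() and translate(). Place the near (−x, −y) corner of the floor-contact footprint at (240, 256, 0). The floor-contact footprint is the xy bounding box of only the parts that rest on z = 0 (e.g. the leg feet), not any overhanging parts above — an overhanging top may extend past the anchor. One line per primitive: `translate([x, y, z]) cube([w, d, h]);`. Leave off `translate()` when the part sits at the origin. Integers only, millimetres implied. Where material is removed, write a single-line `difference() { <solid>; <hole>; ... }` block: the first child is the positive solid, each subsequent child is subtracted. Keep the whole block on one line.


difference() { translate([240, 256, 0]) cube([3457, 146, 2857]); translate([1092, 256, 1522]) cube([1111, 146, 834]); }


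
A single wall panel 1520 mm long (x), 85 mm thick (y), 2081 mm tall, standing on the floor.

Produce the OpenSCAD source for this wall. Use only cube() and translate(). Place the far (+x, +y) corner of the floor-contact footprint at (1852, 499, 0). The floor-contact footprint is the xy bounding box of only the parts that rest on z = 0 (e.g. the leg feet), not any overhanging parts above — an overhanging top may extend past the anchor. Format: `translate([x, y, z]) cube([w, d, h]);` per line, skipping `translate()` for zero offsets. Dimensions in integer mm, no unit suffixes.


translate([332, 414, 0]) cube([1520, 85, 2081]);


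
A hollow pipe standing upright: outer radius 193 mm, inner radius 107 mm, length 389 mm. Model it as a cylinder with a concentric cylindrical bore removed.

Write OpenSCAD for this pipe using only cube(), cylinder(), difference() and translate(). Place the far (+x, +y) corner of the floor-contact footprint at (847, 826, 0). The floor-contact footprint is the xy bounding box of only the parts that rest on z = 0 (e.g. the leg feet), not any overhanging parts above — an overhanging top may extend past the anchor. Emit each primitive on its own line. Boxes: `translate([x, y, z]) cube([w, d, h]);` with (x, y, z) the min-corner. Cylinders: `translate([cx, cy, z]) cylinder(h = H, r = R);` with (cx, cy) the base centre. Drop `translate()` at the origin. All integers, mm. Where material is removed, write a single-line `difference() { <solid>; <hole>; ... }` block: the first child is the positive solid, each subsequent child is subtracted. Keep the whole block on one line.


difference() { translate([654, 633, 0]) cylinder(h = 389, r = 193); translate([654, 633, 0]) cylinder(h = 389, r = 107); }


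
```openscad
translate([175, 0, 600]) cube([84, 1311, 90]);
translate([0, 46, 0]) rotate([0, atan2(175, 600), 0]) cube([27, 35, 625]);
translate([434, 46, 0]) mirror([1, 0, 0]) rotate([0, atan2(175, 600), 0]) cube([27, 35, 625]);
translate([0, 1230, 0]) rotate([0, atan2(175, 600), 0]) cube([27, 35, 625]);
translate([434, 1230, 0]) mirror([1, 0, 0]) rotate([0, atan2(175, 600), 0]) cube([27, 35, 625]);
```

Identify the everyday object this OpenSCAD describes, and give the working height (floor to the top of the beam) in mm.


A sawhorse. The overall height is 690 mm.

A beam across two mirrored pairs of raked legs — a sawhorse. The beam's underside is at z = 600 (matching the legs' vertical rise in atan2(175, 600)) and the beam is 90 mm tall, so its top is at 600 + 90 = 690 mm. The raked legs top out at the beam's underside, so that is the highest point.


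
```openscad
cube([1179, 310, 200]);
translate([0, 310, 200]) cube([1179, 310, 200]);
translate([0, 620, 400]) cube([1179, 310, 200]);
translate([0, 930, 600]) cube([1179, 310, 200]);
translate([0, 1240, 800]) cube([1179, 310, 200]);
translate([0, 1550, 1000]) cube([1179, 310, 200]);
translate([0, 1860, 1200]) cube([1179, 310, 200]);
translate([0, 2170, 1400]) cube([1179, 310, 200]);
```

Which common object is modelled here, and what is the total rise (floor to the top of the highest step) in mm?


A staircase. The total rise is 1600 mm.

8 identical blocks, each offset up and back from the previous — a staircase. Each step is 200 mm tall and there are 8 of them, so the total rise is 8 × 200 = 1600 mm.


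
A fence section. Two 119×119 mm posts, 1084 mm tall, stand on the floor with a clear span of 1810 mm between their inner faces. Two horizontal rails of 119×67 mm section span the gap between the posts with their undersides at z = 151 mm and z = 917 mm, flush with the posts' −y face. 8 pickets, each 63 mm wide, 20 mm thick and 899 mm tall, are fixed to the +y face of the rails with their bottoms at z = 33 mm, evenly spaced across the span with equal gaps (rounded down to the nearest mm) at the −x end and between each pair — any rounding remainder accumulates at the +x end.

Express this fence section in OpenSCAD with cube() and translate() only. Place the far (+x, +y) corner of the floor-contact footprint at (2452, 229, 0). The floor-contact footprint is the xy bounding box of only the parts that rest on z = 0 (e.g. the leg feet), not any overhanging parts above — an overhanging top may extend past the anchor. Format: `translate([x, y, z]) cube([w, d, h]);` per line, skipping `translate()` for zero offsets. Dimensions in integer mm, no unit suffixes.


translate([404, 110, 0]) cube([119, 119, 1084]);
translate([2333, 110, 0]) cube([119, 119, 1084]);
translate([523, 110, 151]) cube([1810, 119, 67]);
translate([523, 110, 917]) cube([1810, 119, 67]);
translate([668, 229, 33]) cube([63, 20, 899]);
translate([876, 229, 33]) cube([63, 20, 899]);
translate([1084, 229, 33]) cube([63, 20, 899]);
translate([1292, 229, 33]) cube([63, 20, 899]);
translate([1500, 229, 33]) cube([63, 20, 899]);
translate([1708, 229, 33]) cube([63, 20, 899]);
translate([1916, 229, 33]) cube([63, 20, 899]);
translate([2124, 229, 33]) cube([63, 20, 899]);


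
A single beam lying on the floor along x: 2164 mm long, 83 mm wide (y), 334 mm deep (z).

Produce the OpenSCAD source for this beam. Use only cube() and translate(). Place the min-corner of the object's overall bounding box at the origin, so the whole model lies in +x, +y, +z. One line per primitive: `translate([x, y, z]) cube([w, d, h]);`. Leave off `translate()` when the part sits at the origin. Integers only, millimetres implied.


cube([2164, 83, 334]);


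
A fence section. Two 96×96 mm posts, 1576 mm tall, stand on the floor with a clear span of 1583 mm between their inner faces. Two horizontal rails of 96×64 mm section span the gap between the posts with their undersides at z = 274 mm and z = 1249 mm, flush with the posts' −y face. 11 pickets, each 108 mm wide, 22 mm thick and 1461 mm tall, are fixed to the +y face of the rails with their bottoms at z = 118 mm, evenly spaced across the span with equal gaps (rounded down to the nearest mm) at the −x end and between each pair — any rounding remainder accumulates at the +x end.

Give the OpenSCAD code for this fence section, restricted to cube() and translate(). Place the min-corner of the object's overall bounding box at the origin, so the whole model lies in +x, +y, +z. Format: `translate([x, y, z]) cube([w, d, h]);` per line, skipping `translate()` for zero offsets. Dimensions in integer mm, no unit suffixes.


cube([96, 96, 1576]);
translate([1679, 0, 0]) cube([96, 96, 1576]);
translate([96, 0, 274]) cube([1583, 96, 64]);
translate([96, 0, 1249]) cube([1583, 96, 64]);
translate([128, 96, 118]) cube([108, 22, 1461]);
translate([268, 96, 118]) cube([108, 22, 1461]);
translate([408, 96, 118]) cube([108, 22, 1461]);
translate([548, 96, 118]) cube([108, 22, 1461]);
translate([688, 96, 118]) cube([108, 22, 1461]);
translate([828, 96, 118]) cube([108, 22, 1461]);
translate([968, 96, 118]) cube([108, 22, 1461]);
translate([1108, 96, 118]) cube([108, 22, 1461]);
translate([1248, 96, 118]) cube([108, 22, 1461]);
translate([1388, 96, 118]) cube([108, 22, 1461]);
translate([1528, 96, 118]) cube([108, 22, 1461]);


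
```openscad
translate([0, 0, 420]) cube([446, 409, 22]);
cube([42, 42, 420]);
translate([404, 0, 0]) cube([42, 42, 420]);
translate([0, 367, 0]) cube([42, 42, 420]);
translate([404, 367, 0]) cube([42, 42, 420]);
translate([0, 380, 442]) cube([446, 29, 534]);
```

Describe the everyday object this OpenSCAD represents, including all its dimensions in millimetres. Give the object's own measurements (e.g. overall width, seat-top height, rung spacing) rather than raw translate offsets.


A chair. The seat is a 446×409×22 mm slab with its top at z = 442 mm, on four 42×42 mm corner legs (flush with the seat edges, standing on z = 0). A flat backrest 29 mm thick, 534 mm tall, spans the full seat width and rises from the seat top along its +y edge, rear face flush with the rear of the seat.


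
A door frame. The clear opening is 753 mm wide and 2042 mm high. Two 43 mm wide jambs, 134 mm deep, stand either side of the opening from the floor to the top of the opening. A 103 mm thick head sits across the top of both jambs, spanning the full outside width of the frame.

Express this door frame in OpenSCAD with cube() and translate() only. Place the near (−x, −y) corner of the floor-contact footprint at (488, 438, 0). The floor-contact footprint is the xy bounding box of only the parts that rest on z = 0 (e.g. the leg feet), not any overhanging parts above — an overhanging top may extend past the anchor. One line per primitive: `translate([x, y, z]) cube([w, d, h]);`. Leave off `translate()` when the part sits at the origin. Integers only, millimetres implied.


translate([488, 438, 0]) cube([43, 134, 2042]);
translate([1284, 438, 0]) cube([43, 134, 2042]);
translate([488, 438, 2042]) cube([839, 134, 103]);


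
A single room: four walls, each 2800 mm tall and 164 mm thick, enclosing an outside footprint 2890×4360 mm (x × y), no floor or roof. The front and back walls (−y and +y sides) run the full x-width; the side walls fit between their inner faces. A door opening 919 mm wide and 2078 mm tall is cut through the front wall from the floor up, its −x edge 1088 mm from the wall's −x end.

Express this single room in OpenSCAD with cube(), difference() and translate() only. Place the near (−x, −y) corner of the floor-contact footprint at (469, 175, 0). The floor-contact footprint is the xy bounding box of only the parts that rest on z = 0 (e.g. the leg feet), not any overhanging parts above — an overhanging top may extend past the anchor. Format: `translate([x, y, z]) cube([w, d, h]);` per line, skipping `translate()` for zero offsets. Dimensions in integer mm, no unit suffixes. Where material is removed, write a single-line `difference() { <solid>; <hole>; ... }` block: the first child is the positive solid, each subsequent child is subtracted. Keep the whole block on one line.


difference() { translate([469, 175, 0]) cube([2890, 164, 2800]); translate([1557, 175, 0]) cube([919, 164, 2078]); }
translate([469, 4371, 0]) cube([2890, 164, 2800]);
translate([469, 339, 0]) cube([164, 4032, 2800]);
translate([3195, 339, 0]) cube([164, 4032, 2800]);


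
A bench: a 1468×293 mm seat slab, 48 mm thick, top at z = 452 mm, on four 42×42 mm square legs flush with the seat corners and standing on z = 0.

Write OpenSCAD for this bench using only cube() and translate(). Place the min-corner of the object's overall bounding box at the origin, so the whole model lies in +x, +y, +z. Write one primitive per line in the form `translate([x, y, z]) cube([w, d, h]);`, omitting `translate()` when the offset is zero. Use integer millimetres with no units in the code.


// leg_h = 452 − 48 = 404
translate([0, 0, 404]) cube([1468, 293, 48]);
cube([42, 42, 404]);
translate([0, 251, 0]) cube([42, 42, 404]);
translate([1426, 0, 0]) cube([42, 42, 404]);
translate([1426, 251, 0]) cube([42, 42, 404]);


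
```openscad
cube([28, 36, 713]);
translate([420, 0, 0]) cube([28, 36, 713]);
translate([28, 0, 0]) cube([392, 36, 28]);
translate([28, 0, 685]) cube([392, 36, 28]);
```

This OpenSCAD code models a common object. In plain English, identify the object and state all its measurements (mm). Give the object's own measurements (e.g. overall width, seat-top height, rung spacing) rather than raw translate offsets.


A rectangular picture frame lying in the x–z plane (depth along y). The opening is 392 mm wide (x) by 657 mm tall (z), surrounded by a border 28 mm wide on all four sides. The frame is 36 mm deep and is made of two full-height vertical stiles with two horizontal rails fitted between them.


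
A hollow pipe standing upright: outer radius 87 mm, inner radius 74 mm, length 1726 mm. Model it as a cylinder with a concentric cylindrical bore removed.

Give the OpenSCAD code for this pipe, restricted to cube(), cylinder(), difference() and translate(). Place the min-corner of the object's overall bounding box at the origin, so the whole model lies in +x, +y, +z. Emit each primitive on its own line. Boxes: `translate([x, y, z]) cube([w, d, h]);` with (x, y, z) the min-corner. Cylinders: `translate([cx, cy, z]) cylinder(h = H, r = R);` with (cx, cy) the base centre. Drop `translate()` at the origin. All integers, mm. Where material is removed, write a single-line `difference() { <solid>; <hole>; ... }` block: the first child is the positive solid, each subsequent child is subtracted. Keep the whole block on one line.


difference() { translate([87, 87, 0]) cylinder(h = 1726, r = 87); translate([87, 87, 0]) cylinder(h = 1726, r = 74); }


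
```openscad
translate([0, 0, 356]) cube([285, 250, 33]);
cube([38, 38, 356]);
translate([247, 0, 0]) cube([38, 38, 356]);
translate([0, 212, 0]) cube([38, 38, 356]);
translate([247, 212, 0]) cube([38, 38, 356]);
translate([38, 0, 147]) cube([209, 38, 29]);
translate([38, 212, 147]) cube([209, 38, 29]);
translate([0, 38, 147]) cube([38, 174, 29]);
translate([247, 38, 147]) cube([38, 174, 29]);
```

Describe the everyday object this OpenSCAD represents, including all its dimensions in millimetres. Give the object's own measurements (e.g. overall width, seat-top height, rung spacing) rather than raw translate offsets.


A simple wooden stool: a rectangular seat 285 mm (x) by 250 mm (y), 33 mm thick, top face at z = 389 mm, on four square legs, each 38×38 mm in cross-section. The legs rest on z = 0, each flush with a corner of the seat. Four stretchers, 38 mm wide and 29 mm tall, connect adjacent legs with their undersides at z = 147 mm, each running between the inner faces of the legs it joins and aligned with the legs' outer faces on the other axis.


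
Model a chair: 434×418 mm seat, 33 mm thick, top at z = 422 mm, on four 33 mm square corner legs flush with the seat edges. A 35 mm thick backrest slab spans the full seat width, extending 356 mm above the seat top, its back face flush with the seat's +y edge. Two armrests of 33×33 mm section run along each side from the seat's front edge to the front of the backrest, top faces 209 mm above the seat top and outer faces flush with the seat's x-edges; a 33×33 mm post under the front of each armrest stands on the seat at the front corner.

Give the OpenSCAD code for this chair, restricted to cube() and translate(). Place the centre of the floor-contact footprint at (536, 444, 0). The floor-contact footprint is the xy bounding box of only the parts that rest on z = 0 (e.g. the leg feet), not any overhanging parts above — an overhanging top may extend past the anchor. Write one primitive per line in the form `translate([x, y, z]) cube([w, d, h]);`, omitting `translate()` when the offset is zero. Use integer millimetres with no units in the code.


translate([319, 235, 389]) cube([434, 418, 33]);
translate([319, 235, 0]) cube([33, 33, 389]);
translate([720, 235, 0]) cube([33, 33, 389]);
translate([319, 620, 0]) cube([33, 33, 389]);
translate([720, 620, 0]) cube([33, 33, 389]);
translate([319, 618, 422]) cube([434, 35, 356]);
translate([319, 235, 598]) cube([33, 383, 33]);
translate([720, 235, 598]) cube([33, 383, 33]);
translate([319, 235, 422]) cube([33, 33, 176]);
translate([720, 235, 422]) cube([33, 33, 176]);


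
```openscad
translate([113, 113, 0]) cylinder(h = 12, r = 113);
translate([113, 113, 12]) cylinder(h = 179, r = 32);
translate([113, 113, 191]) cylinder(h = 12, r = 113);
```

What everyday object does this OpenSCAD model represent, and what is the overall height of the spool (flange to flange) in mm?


A spool. The overall height is 203 mm.

Three coaxial cylinders, large–small–large — a spool. Two 12 mm flanges and a 179 mm core give 12 + 179 + 12 = 203 mm.


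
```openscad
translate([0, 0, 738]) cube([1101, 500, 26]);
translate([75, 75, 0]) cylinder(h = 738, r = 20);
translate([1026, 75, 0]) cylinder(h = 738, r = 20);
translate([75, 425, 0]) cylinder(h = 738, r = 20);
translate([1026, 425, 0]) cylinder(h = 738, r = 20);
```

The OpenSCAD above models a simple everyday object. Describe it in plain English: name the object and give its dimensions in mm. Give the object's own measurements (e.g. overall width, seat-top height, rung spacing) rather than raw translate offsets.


A table: top 1101 mm (x) × 500 mm (y), 26 mm thick, upper face at z = 764 mm, on four round legs of 40 mm diameter, each leg's bounding box inset 55 mm from the nearest pair of top edges from z = 0 to the bottom of the top.


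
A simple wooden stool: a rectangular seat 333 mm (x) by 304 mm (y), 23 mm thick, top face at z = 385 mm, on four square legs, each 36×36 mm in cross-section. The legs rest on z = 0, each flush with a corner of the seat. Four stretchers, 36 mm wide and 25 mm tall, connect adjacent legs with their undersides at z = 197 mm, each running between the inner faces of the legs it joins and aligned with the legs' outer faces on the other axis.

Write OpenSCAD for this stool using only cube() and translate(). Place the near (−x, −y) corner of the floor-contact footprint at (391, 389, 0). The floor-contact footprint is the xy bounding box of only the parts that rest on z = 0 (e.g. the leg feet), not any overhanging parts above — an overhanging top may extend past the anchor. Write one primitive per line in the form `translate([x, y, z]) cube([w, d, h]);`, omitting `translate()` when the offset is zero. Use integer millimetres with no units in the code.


// leg_h = 385 - 23 = 362
// stretcher span = 333 - 2*36 = 261
translate([391, 389, 362]) cube([333, 304, 23]);
translate([391, 389, 0]) cube([36, 36, 362]);
translate([688, 389, 0]) cube([36, 36, 362]);
translate([391, 657, 0]) cube([36, 36, 362]);
translate([688, 657, 0]) cube([36, 36, 362]);
translate([427, 389, 197]) cube([261, 36, 25]);
translate([427, 657, 197]) cube([261, 36, 25]);
translate([391, 425, 197]) cube([36, 232, 25]);
translate([688, 425, 197]) cube([36, 232, 25]);


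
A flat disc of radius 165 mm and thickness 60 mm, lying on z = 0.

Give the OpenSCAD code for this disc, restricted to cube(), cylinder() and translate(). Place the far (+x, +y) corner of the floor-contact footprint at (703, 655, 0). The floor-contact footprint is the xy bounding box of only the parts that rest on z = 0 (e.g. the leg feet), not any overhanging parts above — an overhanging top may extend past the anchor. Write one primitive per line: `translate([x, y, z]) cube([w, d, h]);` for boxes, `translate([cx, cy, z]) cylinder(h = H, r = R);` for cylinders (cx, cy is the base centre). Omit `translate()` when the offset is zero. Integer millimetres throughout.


translate([538, 490, 0]) cylinder(h = 60, r = 165);


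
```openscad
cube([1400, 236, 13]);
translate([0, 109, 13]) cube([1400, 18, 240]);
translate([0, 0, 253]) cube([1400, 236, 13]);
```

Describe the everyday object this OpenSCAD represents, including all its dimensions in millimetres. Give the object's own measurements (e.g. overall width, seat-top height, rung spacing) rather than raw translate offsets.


An I-beam lying along x, 1400 mm long. Overall section height 266 mm. Two flanges 236 mm wide (y) and 13 mm thick, one on the floor and one at the top; a web 18 mm thick runs between them, centred on the flange width.


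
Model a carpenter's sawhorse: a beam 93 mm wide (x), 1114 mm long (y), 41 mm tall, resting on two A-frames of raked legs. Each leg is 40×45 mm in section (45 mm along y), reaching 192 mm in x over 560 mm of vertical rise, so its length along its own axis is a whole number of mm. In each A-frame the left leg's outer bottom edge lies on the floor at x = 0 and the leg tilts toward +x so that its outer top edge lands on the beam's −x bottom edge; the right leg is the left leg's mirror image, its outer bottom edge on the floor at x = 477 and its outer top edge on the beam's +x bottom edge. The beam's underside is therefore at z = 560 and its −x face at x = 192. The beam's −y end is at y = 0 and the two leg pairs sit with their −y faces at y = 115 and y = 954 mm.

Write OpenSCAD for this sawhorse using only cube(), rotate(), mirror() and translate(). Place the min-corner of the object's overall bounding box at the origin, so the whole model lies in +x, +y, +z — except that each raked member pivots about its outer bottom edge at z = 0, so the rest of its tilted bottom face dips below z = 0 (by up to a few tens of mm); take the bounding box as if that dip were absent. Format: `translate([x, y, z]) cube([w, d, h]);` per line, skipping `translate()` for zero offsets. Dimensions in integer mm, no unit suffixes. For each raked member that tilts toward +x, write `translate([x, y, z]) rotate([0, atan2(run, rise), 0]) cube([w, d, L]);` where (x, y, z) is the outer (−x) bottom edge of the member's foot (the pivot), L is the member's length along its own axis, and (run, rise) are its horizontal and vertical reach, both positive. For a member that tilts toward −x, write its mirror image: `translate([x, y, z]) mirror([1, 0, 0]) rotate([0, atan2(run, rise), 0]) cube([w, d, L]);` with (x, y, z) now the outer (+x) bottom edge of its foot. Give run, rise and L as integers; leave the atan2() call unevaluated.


// leg length = √(192² + 560²) = 592
// right-leg outer foot x = 2·192 + 93 = 477
// beam min-corner = (192, 0, 560)
translate([192, 0, 560]) cube([93, 1114, 41]);
translate([0, 115, 0]) rotate([0, atan2(192, 560), 0]) cube([40, 45, 592]);
translate([477, 115, 0]) mirror([1, 0, 0]) rotate([0, atan2(192, 560), 0]) cube([40, 45, 592]);
translate([0, 954, 0]) rotate([0, atan2(192, 560), 0]) cube([40, 45, 592]);
translate([477, 954, 0]) mirror([1, 0, 0]) rotate([0, atan2(192, 560), 0]) cube([40, 45, 592]);


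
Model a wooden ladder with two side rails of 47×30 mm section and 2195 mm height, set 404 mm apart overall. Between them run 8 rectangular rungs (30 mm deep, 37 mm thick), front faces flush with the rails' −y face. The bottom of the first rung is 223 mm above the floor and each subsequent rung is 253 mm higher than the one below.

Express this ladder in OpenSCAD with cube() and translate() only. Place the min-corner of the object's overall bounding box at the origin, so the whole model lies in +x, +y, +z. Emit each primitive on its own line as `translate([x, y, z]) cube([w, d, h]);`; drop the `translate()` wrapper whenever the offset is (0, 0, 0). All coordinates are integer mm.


cube([47, 30, 2195]);
translate([357, 0, 0]) cube([47, 30, 2195]);
translate([47, 0, 223]) cube([310, 30, 37]);
translate([47, 0, 476]) cube([310, 30, 37]);
translate([47, 0, 729]) cube([310, 30, 37]);
translate([47, 0, 982]) cube([310, 30, 37]);
translate([47, 0, 1235]) cube([310, 30, 37]);
translate([47, 0, 1488]) cube([310, 30, 37]);
translate([47, 0, 1741]) cube([310, 30, 37]);
translate([47, 0, 1994]) cube([310, 30, 37]);


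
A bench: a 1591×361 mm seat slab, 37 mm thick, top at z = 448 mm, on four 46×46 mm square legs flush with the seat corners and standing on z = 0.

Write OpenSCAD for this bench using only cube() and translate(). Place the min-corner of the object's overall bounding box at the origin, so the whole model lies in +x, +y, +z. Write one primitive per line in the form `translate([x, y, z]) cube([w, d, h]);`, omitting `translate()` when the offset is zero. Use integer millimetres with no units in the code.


translate([0, 0, 411]) cube([1591, 361, 37]);
cube([46, 46, 411]);
translate([0, 315, 0]) cube([46, 46, 411]);
translate([1545, 0, 0]) cube([46, 46, 411]);
translate([1545, 315, 0]) cube([46, 46, 411]);


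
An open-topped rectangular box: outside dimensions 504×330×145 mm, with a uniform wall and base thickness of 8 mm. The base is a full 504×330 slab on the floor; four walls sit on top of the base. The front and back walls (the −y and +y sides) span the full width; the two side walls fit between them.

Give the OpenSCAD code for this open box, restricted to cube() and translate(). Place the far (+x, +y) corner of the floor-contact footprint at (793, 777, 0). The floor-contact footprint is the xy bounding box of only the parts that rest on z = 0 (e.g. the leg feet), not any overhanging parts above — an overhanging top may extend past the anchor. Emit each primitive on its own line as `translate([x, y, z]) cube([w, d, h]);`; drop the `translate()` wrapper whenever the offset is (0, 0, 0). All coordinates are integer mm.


translate([289, 447, 0]) cube([504, 330, 8]);
translate([289, 447, 8]) cube([504, 8, 137]);
translate([289, 769, 8]) cube([504, 8, 137]);
translate([289, 455, 8]) cube([8, 314, 137]);
translate([785, 455, 8]) cube([8, 314, 137]);


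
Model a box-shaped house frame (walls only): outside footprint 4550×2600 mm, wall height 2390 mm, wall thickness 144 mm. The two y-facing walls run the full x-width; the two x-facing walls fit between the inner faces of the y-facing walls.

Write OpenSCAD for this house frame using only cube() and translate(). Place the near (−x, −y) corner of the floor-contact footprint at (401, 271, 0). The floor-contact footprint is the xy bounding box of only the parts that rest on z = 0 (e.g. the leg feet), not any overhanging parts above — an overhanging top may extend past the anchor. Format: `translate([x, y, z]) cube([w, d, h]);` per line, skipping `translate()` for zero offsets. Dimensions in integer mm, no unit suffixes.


translate([401, 271, 0]) cube([4550, 144, 2390]);
translate([401, 2727, 0]) cube([4550, 144, 2390]);
translate([401, 415, 0]) cube([144, 2312, 2390]);
translate([4807, 415, 0]) cube([144, 2312, 2390]);


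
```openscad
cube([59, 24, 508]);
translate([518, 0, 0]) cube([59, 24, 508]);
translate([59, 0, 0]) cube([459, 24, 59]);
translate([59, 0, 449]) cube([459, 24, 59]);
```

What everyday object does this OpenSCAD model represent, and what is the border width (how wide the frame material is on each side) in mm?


A picture frame. The border width is 59 mm.

Four thin pieces enclosing a rectangular opening — a picture frame. The two full-height stiles are 508 mm tall; the top rail sits at z = 449 and is 59 mm tall, so the border above the opening is 508 − 449 = 59 mm, matching the stile x-width.
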